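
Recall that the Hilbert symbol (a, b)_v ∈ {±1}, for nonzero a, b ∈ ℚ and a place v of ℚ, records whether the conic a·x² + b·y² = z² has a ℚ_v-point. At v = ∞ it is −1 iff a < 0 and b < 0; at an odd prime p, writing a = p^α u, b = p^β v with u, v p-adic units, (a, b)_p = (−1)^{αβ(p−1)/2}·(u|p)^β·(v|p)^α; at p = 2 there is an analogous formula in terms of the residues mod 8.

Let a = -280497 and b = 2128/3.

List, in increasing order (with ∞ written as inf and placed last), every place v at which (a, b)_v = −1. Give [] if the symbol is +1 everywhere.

[2, 7, 19, 37]

Mod squares: a ≡ -777, b ≡ 399. Check v ∈ {∞, 2, 3, 7, 19, 37}.
v=2: v_2(a)=0, v_2(b)=4; units ≡ 7, 7 (mod 8); ε·ε+αω+βω = 1·1+0·0+4·0 ≡ 1  ⇒  (a,b)_2 = -1.
v=∞: -777 < 0 and 399 > 0  ⇒  (a,b)_∞ = +1.
v=7: a=7^1·(≡4), b=7^1·(≡1) mod 7; (4|7)=+1, (1|7)=+1; (−1)^{1·1·3}·(+1)^1·(+1)^1 = -1.
v=3: a=3^1·(≡2), b=3^-1·(≡1) mod 3; (2|3)=-1, (1|3)=+1; (−1)^{1·-1·1}·(-1)^-1·(+1)^1 = +1.
v=19: a=19^2·(≡2), b=19^1·(≡12) mod 19; (2|19)=-1, (12|19)=-1; (−1)^{2·1·9}·(-1)^1·(-1)^2 = -1.
v=37: a=37^1·(≡4), b=37^0·(≡31) mod 37; (4|37)=+1, (31|37)=-1; (−1)^{1·0·18}·(+1)^0·(-1)^1 = -1.
Ram(-777, 399) = {2, 7, 19, 37}; no ℚ_2-point on the conic.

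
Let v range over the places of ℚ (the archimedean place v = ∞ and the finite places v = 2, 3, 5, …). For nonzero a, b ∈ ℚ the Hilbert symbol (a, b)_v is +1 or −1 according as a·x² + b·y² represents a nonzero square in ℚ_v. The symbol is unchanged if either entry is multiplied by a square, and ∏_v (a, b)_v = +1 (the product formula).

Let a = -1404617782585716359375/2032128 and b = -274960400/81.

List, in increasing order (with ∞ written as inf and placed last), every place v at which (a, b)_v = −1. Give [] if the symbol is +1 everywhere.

[17, 19, 31, inf]

(a, b) ≡ (-1054, -5681) mod (ℚ^×)²; places V = {2, 3, 5, 7, 11, 13, 17, 19, 23, 31, ∞}.
(a,b)_31: α=1, u≡5; β=0, v≡6 (mod 31); (5|31)=+1, (6|31)=-1; sign (−1)^0·+1^0·-1^1 = -1.
(a,b)_13: α=2, u≡9; β=1, v≡6 (mod 13); (9|13)=+1, (6|13)=-1; sign (−1)^0·+1^1·-1^2 = +1.
(a,b)_2: α=-9, β=4; u≡1, v≡7 (mod 8); ε(u)ε(v)=0·1, αω(v)=-9·0, βω(u)=4·0; sum ≡ 0  ⇒  +1.
(a,b)_3: α=-4, u≡2; β=-4, v≡1 (mod 3); (2|3)=-1, (1|3)=+1; sign (−1)^0·-1^-4·+1^-4 = +1.
(a,b)_∞: sgn(-1054)=−, sgn(-5681)=−, so -1.
(a,b)_23: α=2, u≡18; β=1, v≡4 (mod 23); (18|23)=+1, (4|23)=+1; sign (−1)^0·+1^1·+1^2 = +1.
(a,b)_17: α=1, u≡3; β=0, v≡5 (mod 17); (3|17)=-1, (5|17)=-1; sign (−1)^0·-1^0·-1^1 = -1.
(a,b)_5: α=6, u≡1; β=2, v≡4 (mod 5); (1|5)=+1, (4|5)=+1; sign (−1)^0·+1^2·+1^6 = +1.
(a,b)_11: α=4, u≡8; β=2, v≡6 (mod 11); (8|11)=-1, (6|11)=-1; sign (−1)^0·-1^2·-1^4 = +1.
(a,b)_19: α=4, u≡15; β=1, v≡7 (mod 19); (15|19)=-1, (7|19)=+1; sign (−1)^0·-1^1·+1^4 = -1.
(a,b)_7: α=-2, u≡5; β=0, v≡5 (mod 7); (5|7)=-1, (5|7)=-1; sign (−1)^0·-1^0·-1^-2 = +1.
|Ram(-1054, -5681)| = 4, even; anisotropic at {17, 19, 31, ∞}.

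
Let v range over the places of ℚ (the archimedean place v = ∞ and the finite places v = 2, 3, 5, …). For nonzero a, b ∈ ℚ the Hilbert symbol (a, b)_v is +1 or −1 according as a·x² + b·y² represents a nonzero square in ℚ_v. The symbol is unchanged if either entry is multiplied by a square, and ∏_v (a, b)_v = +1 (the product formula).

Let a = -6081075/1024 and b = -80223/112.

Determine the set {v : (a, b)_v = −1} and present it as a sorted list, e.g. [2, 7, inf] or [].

[3, 13, 17, inf]

Mod squares: a ≡ -3003, b ≡ -4641. Check v ∈ {∞, 2, 3, 5, 7, 11, 13, 17}.
v=∞: -3003 < 0 and -4641 < 0  ⇒  (a,b)_∞ = -1.
v=7: a=7^1·(≡5), b=7^-1·(≡2) mod 7; (5|7)=-1, (2|7)=+1; (−1)^{1·-1·3}·(-1)^-1·(+1)^1 = +1.
v=2: v_2(a)=-10, v_2(b)=-4; units ≡ 5, 7 (mod 8); ε·ε+αω+βω = 0·1+-10·0+-4·1 ≡ 0  ⇒  (a,b)_2 = +1.
v=11: a=11^1·(≡2), b=11^2·(≡4) mod 11; (2|11)=-1, (4|11)=+1; (−1)^{1·2·5}·(-1)^2·(+1)^1 = +1.
v=3: a=3^5·(≡1), b=3^1·(≡1) mod 3; (1|3)=+1, (1|3)=+1; (−1)^{5·1·1}·(+1)^1·(+1)^5 = -1.
v=13: a=13^1·(≡3), b=13^1·(≡7) mod 13; (3|13)=+1, (7|13)=-1; (−1)^{1·1·6}·(+1)^1·(-1)^1 = -1.
v=17: a=17^0·(≡3), b=17^1·(≡16) mod 17; (3|17)=-1, (16|17)=+1; (−1)^{0·1·8}·(-1)^1·(+1)^0 = -1.
v=5: a=5^2·(≡3), b=5^0·(≡1) mod 5; (3|5)=-1, (1|5)=+1; (−1)^{2·0·2}·(-1)^0·(+1)^2 = +1.
(-3003, -4641 / ℚ) ramifies at {3, 13, 17, ∞}: a division algebra.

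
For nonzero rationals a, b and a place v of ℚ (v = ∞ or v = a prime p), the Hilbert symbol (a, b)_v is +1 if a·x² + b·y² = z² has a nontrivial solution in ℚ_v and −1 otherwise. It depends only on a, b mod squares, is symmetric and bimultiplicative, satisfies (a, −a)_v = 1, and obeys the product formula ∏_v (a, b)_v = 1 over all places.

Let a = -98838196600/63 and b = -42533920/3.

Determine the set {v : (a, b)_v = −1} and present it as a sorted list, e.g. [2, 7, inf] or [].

[2, 3, 5, 11, 13, inf]

(a, b) ≡ (-2002, -390) mod (ℚ^×)²; places V = {2, 3, 5, 7, 11, 13, ∞}.
(a,b)_2: α=3, β=5; u≡7, v≡5 (mod 8); ε(u)ε(v)=1·0, αω(v)=3·1, βω(u)=5·0; sum ≡ 1  ⇒  -1.
(a,b)_5: α=2, u≡2; β=1, v≡2 (mod 5); (2|5)=-1, (2|5)=-1; sign (−1)^0·-1^1·-1^2 = -1.
(a,b)_∞: sgn(-2002)=−, sgn(-390)=−, so -1.
(a,b)_3: α=-2, u≡2; β=-1, v≡2 (mod 3); (2|3)=-1, (2|3)=-1; sign (−1)^0·-1^-1·-1^-2 = -1.
(a,b)_7: α=-1, u≡2; β=0, v≡4 (mod 7); (2|7)=+1, (4|7)=+1; sign (−1)^0·+1^0·+1^-1 = +1.
(a,b)_13: α=5, u≡6; β=3, v≡12 (mod 13); (6|13)=-1, (12|13)=+1; sign (−1)^0·-1^3·+1^5 = -1.
(a,b)_11: α=3, u≡3; β=2, v≡6 (mod 11); (3|11)=+1, (6|11)=-1; sign (−1)^0·+1^2·-1^3 = -1.
Ram(-2002, -390) = {2, 3, 5, 11, 13, ∞}; no ℚ_2-point on the conic.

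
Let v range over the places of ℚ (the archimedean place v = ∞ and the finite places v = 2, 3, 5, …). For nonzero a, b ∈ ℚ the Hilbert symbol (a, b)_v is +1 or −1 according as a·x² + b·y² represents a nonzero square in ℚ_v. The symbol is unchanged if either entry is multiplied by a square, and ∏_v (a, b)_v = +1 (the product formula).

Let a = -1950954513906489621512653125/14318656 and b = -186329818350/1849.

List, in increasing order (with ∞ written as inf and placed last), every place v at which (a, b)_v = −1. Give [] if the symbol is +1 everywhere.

[2, 3, 17, inf]

Mod squares: a ≡ -76245, b ≡ -294814. Check v ∈ {∞, 2, 3, 5, 7, 11, 13, 17, 23, 29, 43, 53}.
v=3: a=3^5·(≡1), b=3^2·(≡2) mod 3; (1|3)=+1, (2|3)=-1; (−1)^{5·2·1}·(+1)^2·(-1)^5 = -1.
v=2: v_2(a)=-6, v_2(b)=1; units ≡ 3, 1 (mod 8); ε·ε+αω+βω = 1·0+-6·0+1·1 ≡ 1  ⇒  (a,b)_2 = -1.
v=23: a=23^3·(≡15), b=23^1·(≡4) mod 23; (15|23)=-1, (4|23)=+1; (−1)^{3·1·11}·(-1)^1·(+1)^3 = +1.
v=43: a=43^-2·(≡27), b=43^-2·(≡20) mod 43; (27|43)=-1, (20|43)=-1; (−1)^{-2·-2·21}·(-1)^-2·(-1)^-2 = +1.
v=17: a=17^3·(≡12), b=17^1·(≡8) mod 17; (12|17)=-1, (8|17)=+1; (−1)^{3·1·8}·(-1)^1·(+1)^3 = -1.
v=53: a=53^2·(≡5), b=53^2·(≡43) mod 53; (5|53)=-1, (43|53)=+1; (−1)^{2·2·26}·(-1)^2·(+1)^2 = +1.
v=29: a=29^2·(≡7), b=29^1·(≡6) mod 29; (7|29)=+1, (6|29)=+1; (−1)^{2·1·14}·(+1)^1·(+1)^2 = +1.
v=11: a=11^-2·(≡2), b=11^0·(≡6) mod 11; (2|11)=-1, (6|11)=-1; (−1)^{-2·0·5}·(-1)^0·(-1)^-2 = +1.
v=13: a=13^5·(≡6), b=13^1·(≡5) mod 13; (6|13)=-1, (5|13)=-1; (−1)^{5·1·6}·(-1)^1·(-1)^5 = +1.
v=∞: -76245 < 0 and -294814 < 0  ⇒  (a,b)_∞ = -1.
v=7: a=7^2·(≡6), b=7^0·(≡3) mod 7; (6|7)=-1, (3|7)=-1; (−1)^{2·0·3}·(-1)^0·(-1)^2 = +1.
v=5: a=5^5·(≡1), b=5^2·(≡4) mod 5; (1|5)=+1, (4|5)=+1; (−1)^{5·2·2}·(+1)^2·(+1)^5 = +1.
|Ram(-76245, -294814)| = 4, even; anisotropic at {2, 3, 17, ∞}.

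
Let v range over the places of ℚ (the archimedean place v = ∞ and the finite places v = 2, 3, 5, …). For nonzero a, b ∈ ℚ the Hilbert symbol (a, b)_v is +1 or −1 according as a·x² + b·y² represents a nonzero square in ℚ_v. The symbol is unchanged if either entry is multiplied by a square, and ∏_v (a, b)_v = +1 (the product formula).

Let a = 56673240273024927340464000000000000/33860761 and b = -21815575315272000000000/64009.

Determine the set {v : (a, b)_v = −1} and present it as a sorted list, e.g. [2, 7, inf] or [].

(a, b) ≡ (9139, -5) mod (ℚ^×)²; places V = {2, 3, 5, 11, 13, 19, 23, 29, 37, ∞}.
(a,b)_19: α=3, u≡11; β=2, v≡13 (mod 19); (11|19)=+1, (13|19)=-1; sign (−1)^0·+1^2·-1^3 = -1.
(a,b)_37: α=3, u≡3; β=2, v≡19 (mod 37); (3|37)=+1, (19|37)=-1; sign (−1)^0·+1^2·-1^3 = -1.
(a,b)_3: α=8, u≡1; β=8, v≡1 (mod 3); (1|3)=+1, (1|3)=+1; sign (−1)^0·+1^8·+1^8 = +1.
(a,b)_11: α=-2, u≡5; β=-2, v≡2 (mod 11); (5|11)=+1, (2|11)=-1; sign (−1)^0·+1^-2·-1^-2 = +1.
(a,b)_∞: sgn(9139)=+, sgn(-5)=−, so +1.
(a,b)_5: α=12, u≡4; β=9, v≡4 (mod 5); (4|5)=+1, (4|5)=+1; sign (−1)^0·+1^9·+1^12 = +1.
(a,b)_29: α=4, u≡1; β=2, v≡4 (mod 29); (1|29)=+1, (4|29)=+1; sign (−1)^0·+1^2·+1^4 = +1.
(a,b)_13: α=3, u≡10; β=0, v≡5 (mod 13); (10|13)=+1, (5|13)=-1; sign (−1)^0·+1^0·-1^3 = -1.
(a,b)_2: α=16, β=12; u≡3, v≡3 (mod 8); ε(u)ε(v)=1·1, αω(v)=16·1, βω(u)=12·1; sum ≡ 1  ⇒  -1.
(a,b)_23: α=-4, u≡2; β=-2, v≡12 (mod 23); (2|23)=+1, (12|23)=+1; sign (−1)^0·+1^-2·+1^-4 = +1.
(9139, -5 / ℚ) ramifies at {2, 13, 19, 37}: a division algebra.

[2, 13, 19, 37]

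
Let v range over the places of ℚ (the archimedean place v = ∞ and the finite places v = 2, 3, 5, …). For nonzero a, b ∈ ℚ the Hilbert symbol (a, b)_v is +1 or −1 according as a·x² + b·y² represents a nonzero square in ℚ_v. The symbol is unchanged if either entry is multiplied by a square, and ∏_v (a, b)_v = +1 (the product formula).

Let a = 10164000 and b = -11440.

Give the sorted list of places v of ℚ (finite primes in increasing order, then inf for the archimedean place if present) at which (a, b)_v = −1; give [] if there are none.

[2, 3, 7, 13]

(a, b) ≡ (210, -715) mod (ℚ^×)²; places V = {2, 3, 5, 7, 11, 13, ∞}.
(a,b)_7: α=1, u≡4; β=0, v≡5 (mod 7); (4|7)=+1, (5|7)=-1; sign (−1)^0·+1^0·-1^1 = -1.
(a,b)_3: α=1, u≡1; β=0, v≡2 (mod 3); (1|3)=+1, (2|3)=-1; sign (−1)^0·+1^0·-1^1 = -1.
(a,b)_2: α=5, β=4; u≡1, v≡5 (mod 8); ε(u)ε(v)=0·0, αω(v)=5·1, βω(u)=4·0; sum ≡ 1  ⇒  -1.
(a,b)_5: α=3, u≡2; β=1, v≡2 (mod 5); (2|5)=-1, (2|5)=-1; sign (−1)^0·-1^1·-1^3 = +1.
(a,b)_∞: sgn(210)=+, sgn(-715)=−, so +1.
(a,b)_13: α=0, u≡2; β=1, v≡4 (mod 13); (2|13)=-1, (4|13)=+1; sign (−1)^0·-1^1·+1^0 = -1.
(a,b)_11: α=2, u≡4; β=1, v≡5 (mod 11); (4|11)=+1, (5|11)=+1; sign (−1)^0·+1^1·+1^2 = +1.
|Ram(210, -715)| = 4, even; anisotropic at {2, 3, 7, 13}.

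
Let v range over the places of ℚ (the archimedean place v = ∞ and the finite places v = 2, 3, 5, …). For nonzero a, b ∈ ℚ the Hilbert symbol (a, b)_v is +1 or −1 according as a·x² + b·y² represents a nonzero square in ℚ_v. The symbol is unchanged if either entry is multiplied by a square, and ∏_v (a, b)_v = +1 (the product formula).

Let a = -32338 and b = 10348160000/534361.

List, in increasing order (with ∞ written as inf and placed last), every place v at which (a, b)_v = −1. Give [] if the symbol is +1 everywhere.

(a, b) ≡ (-32338, 16169) mod (ℚ^×)²; places V = {2, 5, 17, 19, 23, 37, 43, ∞}.
(a,b)_17: α=0, u≡13; β=-2, v≡8 (mod 17); (13|17)=+1, (8|17)=+1; sign (−1)^0·+1^-2·+1^0 = +1.
(a,b)_5: α=0, u≡2; β=4, v≡1 (mod 5); (2|5)=-1, (1|5)=+1; sign (−1)^0·-1^4·+1^0 = +1.
(a,b)_37: α=1, u≡14; β=1, v≡26 (mod 37); (14|37)=-1, (26|37)=+1; sign (−1)^0·-1^1·+1^1 = -1.
(a,b)_19: α=1, u≡8; β=1, v≡12 (mod 19); (8|19)=-1, (12|19)=-1; sign (−1)^1·-1^1·-1^1 = -1.
(a,b)_2: α=1, β=10; u≡7, v≡1 (mod 8); ε(u)ε(v)=1·0, αω(v)=1·0, βω(u)=10·0; sum ≡ 0  ⇒  +1.
(a,b)_23: α=1, u≡20; β=1, v≡13 (mod 23); (20|23)=-1, (13|23)=+1; sign (−1)^1·-1^1·+1^1 = +1.
(a,b)_∞: sgn(-32338)=−, sgn(16169)=+, so +1.
(a,b)_43: α=0, u≡41; β=-2, v≡1 (mod 43); (41|43)=+1, (1|43)=+1; sign (−1)^0·+1^-2·+1^0 = +1.
(-32338, 16169 / ℚ) ramifies at {19, 37}: a division algebra.

[19, 37]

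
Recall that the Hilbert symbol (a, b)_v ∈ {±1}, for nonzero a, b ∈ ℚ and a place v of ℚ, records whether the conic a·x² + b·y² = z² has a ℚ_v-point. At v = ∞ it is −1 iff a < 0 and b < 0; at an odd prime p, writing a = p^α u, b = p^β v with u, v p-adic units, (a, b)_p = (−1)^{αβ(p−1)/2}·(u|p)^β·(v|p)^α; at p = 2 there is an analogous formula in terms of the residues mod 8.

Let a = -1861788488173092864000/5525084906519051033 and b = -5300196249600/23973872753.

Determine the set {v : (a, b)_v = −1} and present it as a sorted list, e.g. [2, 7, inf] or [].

[5, 7, 23, inf]

(a, b) ≡ (-1955, -2737) mod (ℚ^×)²; places V = {2, 3, 5, 7, 11, 17, 19, 23, 47, ∞}.
(a,b)_47: α=-6, u≡45; β=-4, v≡9 (mod 47); (45|47)=-1, (9|47)=+1; sign (−1)^0·-1^-4·+1^-6 = +1.
(a,b)_7: α=4, u≡6; β=3, v≡1 (mod 7); (6|7)=-1, (1|7)=+1; sign (−1)^0·-1^3·+1^4 = -1.
(a,b)_23: α=1, u≡19; β=1, v≡10 (mod 23); (19|23)=-1, (10|23)=-1; sign (−1)^1·-1^1·-1^1 = -1.
(a,b)_2: α=22, β=12; u≡5, v≡7 (mod 8); ε(u)ε(v)=0·1, αω(v)=22·0, βω(u)=12·1; sum ≡ 0  ⇒  +1.
(a,b)_3: α=12, u≡1; β=8, v≡2 (mod 3); (1|3)=+1, (2|3)=-1; sign (−1)^0·+1^8·-1^12 = +1.
(a,b)_11: α=2, u≡5; β=0, v≡2 (mod 11); (5|11)=+1, (2|11)=-1; sign (−1)^0·+1^0·-1^2 = +1.
(a,b)_∞: sgn(-1955)=−, sgn(-2737)=−, so -1.
(a,b)_17: α=-5, u≡4; β=-3, v≡9 (mod 17); (4|17)=+1, (9|17)=+1; sign (−1)^0·+1^-3·+1^-5 = +1.
(a,b)_5: α=3, u≡1; β=2, v≡2 (mod 5); (1|5)=+1, (2|5)=-1; sign (−1)^0·+1^2·-1^3 = -1.
(a,b)_19: α=-2, u≡14; β=0, v≡14 (mod 19); (14|19)=-1, (14|19)=-1; sign (−1)^0·-1^0·-1^-2 = +1.
Ram(-1955, -2737) = {5, 7, 23, ∞}; no ℚ_5-point on the conic.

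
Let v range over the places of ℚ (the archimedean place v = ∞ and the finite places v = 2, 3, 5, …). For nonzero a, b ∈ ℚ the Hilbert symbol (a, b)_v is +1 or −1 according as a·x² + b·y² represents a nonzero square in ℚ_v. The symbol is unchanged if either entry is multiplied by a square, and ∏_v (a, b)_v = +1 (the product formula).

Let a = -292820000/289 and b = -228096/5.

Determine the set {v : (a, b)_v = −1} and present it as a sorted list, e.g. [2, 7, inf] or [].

[5, inf]

(a, b) ≡ (-2, -55) mod (ℚ^×)²; places V = {2, 3, 5, 11, 17, ∞}.
(a,b)_∞: sgn(-2)=−, sgn(-55)=−, so -1.
(a,b)_2: α=5, β=8; u≡7, v≡1 (mod 8); ε(u)ε(v)=1·0, αω(v)=5·0, βω(u)=8·0; sum ≡ 0  ⇒  +1.
(a,b)_11: α=4, u≡3; β=1, v≡2 (mod 11); (3|11)=+1, (2|11)=-1; sign (−1)^0·+1^1·-1^4 = +1.
(a,b)_3: α=0, u≡1; β=4, v≡2 (mod 3); (1|3)=+1, (2|3)=-1; sign (−1)^0·+1^4·-1^0 = +1.
(a,b)_5: α=4, u≡2; β=-1, v≡4 (mod 5); (2|5)=-1, (4|5)=+1; sign (−1)^0·-1^-1·+1^4 = -1.
(a,b)_17: α=-2, u≡2; β=0, v≡2 (mod 17); (2|17)=+1, (2|17)=+1; sign (−1)^0·+1^0·+1^-2 = +1.
(-2, -55 / ℚ) ramifies at {5, ∞}: a division algebra.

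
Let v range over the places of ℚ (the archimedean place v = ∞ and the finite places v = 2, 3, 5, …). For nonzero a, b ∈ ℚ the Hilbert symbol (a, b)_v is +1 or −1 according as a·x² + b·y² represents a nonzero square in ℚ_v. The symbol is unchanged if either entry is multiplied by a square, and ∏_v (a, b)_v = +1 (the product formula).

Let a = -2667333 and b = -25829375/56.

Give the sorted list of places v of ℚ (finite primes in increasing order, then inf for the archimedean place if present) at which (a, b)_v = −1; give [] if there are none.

[3, 7, 11, 13, 23, 31, 43, inf]

(a, b) ≡ (-2667333, -2002) mod (ℚ^×)²; places V = {2, 3, 5, 7, 11, 13, 17, 23, 29, 31, 43, ∞}.
(a,b)_3: α=1, u≡2; β=0, v≡2 (mod 3); (2|3)=-1, (2|3)=-1; sign (−1)^0·-1^0·-1^1 = -1.
(a,b)_11: α=0, u≡2; β=1, v≡1 (mod 11); (2|11)=-1, (1|11)=+1; sign (−1)^0·-1^1·+1^0 = -1.
(a,b)_13: α=0, u≡7; β=1, v≡8 (mod 13); (7|13)=-1, (8|13)=-1; sign (−1)^0·-1^1·-1^0 = -1.
(a,b)_23: α=1, u≡18; β=0, v≡20 (mod 23); (18|23)=+1, (20|23)=-1; sign (−1)^0·+1^0·-1^1 = -1.
(a,b)_29: α=1, u≡11; β=0, v≡16 (mod 29); (11|29)=-1, (16|29)=+1; sign (−1)^0·-1^0·+1^1 = +1.
(a,b)_2: α=0, β=-3; u≡3, v≡7 (mod 8); ε(u)ε(v)=1·1, αω(v)=0·0, βω(u)=-3·1; sum ≡ 0  ⇒  +1.
(a,b)_∞: sgn(-2667333)=−, sgn(-2002)=−, so -1.
(a,b)_5: α=0, u≡2; β=4, v≡3 (mod 5); (2|5)=-1, (3|5)=-1; sign (−1)^0·-1^4·-1^0 = +1.
(a,b)_7: α=0, u≡3; β=-1, v≡2 (mod 7); (3|7)=-1, (2|7)=+1; sign (−1)^0·-1^-1·+1^0 = -1.
(a,b)_17: α=0, u≡1; β=2, v≡9 (mod 17); (1|17)=+1, (9|17)=+1; sign (−1)^0·+1^2·+1^0 = +1.
(a,b)_31: α=1, u≡13; β=0, v≡24 (mod 31); (13|31)=-1, (24|31)=-1; sign (−1)^0·-1^0·-1^1 = -1.
(a,b)_43: α=1, u≡18; β=0, v≡26 (mod 43); (18|43)=-1, (26|43)=-1; sign (−1)^0·-1^0·-1^1 = -1.
Ram(-2667333, -2002) = {3, 7, 11, 13, 23, 31, 43, ∞}; no ℚ_3-point on the conic.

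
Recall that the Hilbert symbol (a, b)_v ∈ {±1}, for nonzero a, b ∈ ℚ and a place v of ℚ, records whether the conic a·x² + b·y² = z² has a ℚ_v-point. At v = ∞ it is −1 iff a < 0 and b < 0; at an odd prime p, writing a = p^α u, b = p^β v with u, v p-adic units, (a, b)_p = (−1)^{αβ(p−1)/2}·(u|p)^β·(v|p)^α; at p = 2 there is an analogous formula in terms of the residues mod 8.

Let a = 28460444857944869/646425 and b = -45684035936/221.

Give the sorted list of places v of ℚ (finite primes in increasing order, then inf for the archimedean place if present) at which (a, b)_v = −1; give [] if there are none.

[2, 17, 23, 29]

(a, b) ≡ (493, -294814) mod (ℚ^×)²; places V = {2, 3, 5, 7, 11, 13, 17, 19, 23, 29, ∞}.
(a,b)_23: α=2, u≡11; β=1, v≡3 (mod 23); (11|23)=-1, (3|23)=+1; sign (−1)^0·-1^1·+1^2 = -1.
(a,b)_5: α=-2, u≡2; β=0, v≡4 (mod 5); (2|5)=-1, (4|5)=+1; sign (−1)^0·-1^0·+1^-2 = +1.
(a,b)_7: α=6, u≡3; β=2, v≡5 (mod 7); (3|7)=-1, (5|7)=-1; sign (−1)^0·-1^2·-1^6 = +1.
(a,b)_19: α=4, u≡8; β=2, v≡1 (mod 19); (8|19)=-1, (1|19)=+1; sign (−1)^0·-1^2·+1^4 = +1.
(a,b)_3: α=-2, u≡1; β=0, v≡2 (mod 3); (1|3)=+1, (2|3)=-1; sign (−1)^0·+1^0·-1^-2 = +1.
(a,b)_∞: sgn(493)=+, sgn(-294814)=−, so +1.
(a,b)_2: α=0, β=5; u≡5, v≡1 (mod 8); ε(u)ε(v)=0·0, αω(v)=0·0, βω(u)=5·1; sum ≡ 1  ⇒  -1.
(a,b)_13: α=-2, u≡1; β=-1, v≡5 (mod 13); (1|13)=+1, (5|13)=-1; sign (−1)^0·+1^-1·-1^-2 = +1.
(a,b)_29: α=1, u≡8; β=1, v≡24 (mod 29); (8|29)=-1, (24|29)=+1; sign (−1)^0·-1^1·+1^1 = -1.
(a,b)_11: α=2, u≡9; β=2, v≡7 (mod 11); (9|11)=+1, (7|11)=-1; sign (−1)^0·+1^2·-1^2 = +1.
(a,b)_17: α=-1, u≡6; β=-1, v≡15 (mod 17); (6|17)=-1, (15|17)=+1; sign (−1)^0·-1^-1·+1^-1 = -1.
Ram(493, -294814) = {2, 17, 23, 29}; no ℚ_2-point on the conic.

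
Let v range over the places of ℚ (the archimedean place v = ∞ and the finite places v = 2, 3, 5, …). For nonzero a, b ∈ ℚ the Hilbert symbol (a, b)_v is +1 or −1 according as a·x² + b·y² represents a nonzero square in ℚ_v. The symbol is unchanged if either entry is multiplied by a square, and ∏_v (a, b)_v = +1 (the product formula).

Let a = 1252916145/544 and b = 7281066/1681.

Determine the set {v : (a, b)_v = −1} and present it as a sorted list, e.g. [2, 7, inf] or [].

[2, 3, 13, 19]

Mod squares: a ≡ 28007330, b ≡ 25194. Check v ∈ {∞, 2, 3, 5, 13, 17, 19, 23, 29, 41}.
v=3: a=3^2·(≡2), b=3^1·(≡1) mod 3; (2|3)=-1, (1|3)=+1; (−1)^{2·1·1}·(-1)^1·(+1)^2 = -1.
v=∞: 28007330 > 0 and 25194 > 0  ⇒  (a,b)_∞ = +1.
v=23: a=23^1·(≡10), b=23^0·(≡1) mod 23; (10|23)=-1, (1|23)=+1; (−1)^{1·0·11}·(-1)^0·(+1)^1 = +1.
v=13: a=13^3·(≡6), b=13^1·(≡4) mod 13; (6|13)=-1, (4|13)=+1; (−1)^{3·1·6}·(-1)^1·(+1)^3 = -1.
v=41: a=41^0·(≡20), b=41^-2·(≡40) mod 41; (20|41)=+1, (40|41)=+1; (−1)^{0·-2·20}·(+1)^-2·(+1)^0 = +1.
v=2: v_2(a)=-5, v_2(b)=1; units ≡ 1, 5 (mod 8); ε·ε+αω+βω = 0·0+-5·1+1·0 ≡ 1  ⇒  (a,b)_2 = -1.
v=29: a=29^1·(≡3), b=29^0·(≡22) mod 29; (3|29)=-1, (22|29)=+1; (−1)^{1·0·14}·(-1)^0·(+1)^1 = +1.
v=5: a=5^1·(≡1), b=5^0·(≡1) mod 5; (1|5)=+1, (1|5)=+1; (−1)^{1·0·2}·(+1)^0·(+1)^1 = +1.
v=17: a=17^-1·(≡11), b=17^3·(≡7) mod 17; (11|17)=-1, (7|17)=-1; (−1)^{-1·3·8}·(-1)^3·(-1)^-1 = +1.
v=19: a=19^1·(≡14), b=19^1·(≡13) mod 19; (14|19)=-1, (13|19)=-1; (−1)^{1·1·9}·(-1)^1·(-1)^1 = -1.
|Ram(28007330, 25194)| = 4, even; anisotropic at {2, 3, 13, 19}.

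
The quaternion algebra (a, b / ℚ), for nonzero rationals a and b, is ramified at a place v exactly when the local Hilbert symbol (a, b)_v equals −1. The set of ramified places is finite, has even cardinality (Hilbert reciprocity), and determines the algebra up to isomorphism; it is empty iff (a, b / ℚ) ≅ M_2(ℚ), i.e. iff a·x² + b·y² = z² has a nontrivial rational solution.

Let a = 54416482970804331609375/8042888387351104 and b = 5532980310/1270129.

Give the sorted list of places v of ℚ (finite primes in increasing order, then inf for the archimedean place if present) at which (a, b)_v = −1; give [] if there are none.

Mod squares: a ≡ 143, b ≡ 41990. Check v ∈ {∞, 2, 3, 5, 7, 11, 13, 17, 19, 23, 29}.
v=19: a=19^2·(≡3), b=19^1·(≡7) mod 19; (3|19)=-1, (7|19)=+1; (−1)^{2·1·9}·(-1)^1·(+1)^2 = -1.
v=13: a=13^1·(≡5), b=13^1·(≡2) mod 13; (5|13)=-1, (2|13)=-1; (−1)^{1·1·6}·(-1)^1·(-1)^1 = +1.
v=7: a=7^-10·(≡6), b=7^-4·(≡1) mod 7; (6|7)=-1, (1|7)=+1; (−1)^{-10·-4·3}·(-1)^-4·(+1)^-10 = +1.
v=5: a=5^6·(≡2), b=5^1·(≡3) mod 5; (2|5)=-1, (3|5)=-1; (−1)^{6·1·2}·(-1)^1·(-1)^6 = -1.
v=29: a=29^-2·(≡17), b=29^0·(≡19) mod 29; (17|29)=-1, (19|29)=-1; (−1)^{-2·0·14}·(-1)^0·(-1)^-2 = +1.
v=3: a=3^2·(≡2), b=3^2·(≡2) mod 3; (2|3)=-1, (2|3)=-1; (−1)^{2·2·1}·(-1)^2·(-1)^2 = +1.
v=∞: 143 > 0 and 41990 > 0  ⇒  (a,b)_∞ = +1.
v=2: v_2(a)=-6, v_2(b)=1; units ≡ 7, 3 (mod 8); ε·ε+αω+βω = 1·1+-6·1+1·0 ≡ 1  ⇒  (a,b)_2 = -1.
v=23: a=23^-2·(≡5), b=23^-2·(≡11) mod 23; (5|23)=-1, (11|23)=-1; (−1)^{-2·-2·11}·(-1)^-2·(-1)^-2 = +1.
v=17: a=17^2·(≡10), b=17^1·(≡14) mod 17; (10|17)=-1, (14|17)=-1; (−1)^{2·1·8}·(-1)^1·(-1)^2 = -1.
v=11: a=11^11·(≡10), b=11^4·(≡9) mod 11; (10|11)=-1, (9|11)=+1; (−1)^{11·4·5}·(-1)^4·(+1)^11 = +1.
(143, 41990 / ℚ) ramifies at {2, 5, 17, 19}: a division algebra.

[2, 5, 17, 19]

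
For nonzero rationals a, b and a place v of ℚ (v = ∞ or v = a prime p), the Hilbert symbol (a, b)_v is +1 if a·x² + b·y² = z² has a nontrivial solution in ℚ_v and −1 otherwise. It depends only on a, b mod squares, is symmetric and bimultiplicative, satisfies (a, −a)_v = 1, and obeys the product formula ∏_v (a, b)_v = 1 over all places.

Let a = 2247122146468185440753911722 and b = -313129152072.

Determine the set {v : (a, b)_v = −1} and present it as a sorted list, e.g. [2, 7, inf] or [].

[2, 37, 41, 43]

Mod squares: a ≡ 12122, b ≡ -71884562. Check v ∈ {∞, 2, 3, 11, 19, 29, 37, 41, 43}.
v=∞: 12122 > 0 and -71884562 < 0  ⇒  (a,b)_∞ = +1.
v=2: v_2(a)=1, v_2(b)=3; units ≡ 5, 7 (mod 8); ε·ε+αω+βω = 0·1+1·0+3·1 ≡ 1  ⇒  (a,b)_2 = -1.
v=37: a=37^2·(≡2), b=37^1·(≡4) mod 37; (2|37)=-1, (4|37)=+1; (−1)^{2·1·18}·(-1)^1·(+1)^2 = -1.
v=41: a=41^2·(≡13), b=41^1·(≡10) mod 41; (13|41)=-1, (10|41)=+1; (−1)^{2·1·20}·(-1)^1·(+1)^2 = -1.
v=3: a=3^4·(≡2), b=3^2·(≡1) mod 3; (2|3)=-1, (1|3)=+1; (−1)^{4·2·1}·(-1)^2·(+1)^4 = +1.
v=43: a=43^2·(≡2), b=43^1·(≡2) mod 43; (2|43)=-1, (2|43)=-1; (−1)^{2·1·21}·(-1)^1·(-1)^2 = -1.
v=11: a=11^7·(≡8), b=11^2·(≡5) mod 11; (8|11)=-1, (5|11)=+1; (−1)^{7·2·5}·(-1)^2·(+1)^7 = +1.
v=19: a=19^3·(≡11), b=19^1·(≡18) mod 19; (11|19)=+1, (18|19)=-1; (−1)^{3·1·9}·(+1)^1·(-1)^3 = +1.
v=29: a=29^3·(≡21), b=29^1·(≡11) mod 29; (21|29)=-1, (11|29)=-1; (−1)^{3·1·14}·(-1)^1·(-1)^3 = +1.
(12122, -71884562 / ℚ) ramifies at {2, 37, 41, 43}: a division algebra.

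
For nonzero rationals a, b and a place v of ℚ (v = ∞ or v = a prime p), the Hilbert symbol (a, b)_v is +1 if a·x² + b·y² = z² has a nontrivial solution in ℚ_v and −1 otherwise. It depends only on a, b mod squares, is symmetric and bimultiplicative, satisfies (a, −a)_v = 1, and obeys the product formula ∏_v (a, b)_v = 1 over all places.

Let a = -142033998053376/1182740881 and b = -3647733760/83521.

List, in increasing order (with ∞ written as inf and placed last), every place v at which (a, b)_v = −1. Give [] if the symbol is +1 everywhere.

Mod squares: a ≡ -46, b ≡ -115. Check v ∈ {∞, 2, 3, 5, 7, 11, 13, 17, 23}.
v=2: v_2(a)=25, v_2(b)=18; units ≡ 1, 5 (mod 8); ε·ε+αω+βω = 0·0+25·1+18·0 ≡ 1  ⇒  (a,b)_2 = -1.
v=11: a=11^2·(≡1), b=11^2·(≡2) mod 11; (1|11)=+1, (2|11)=-1; (−1)^{2·2·5}·(+1)^2·(-1)^2 = +1.
v=23: a=23^1·(≡19), b=23^1·(≡3) mod 23; (19|23)=-1, (3|23)=+1; (−1)^{1·1·11}·(-1)^1·(+1)^1 = +1.
v=7: a=7^-2·(≡5), b=7^0·(≡2) mod 7; (5|7)=-1, (2|7)=+1; (−1)^{-2·0·3}·(-1)^0·(+1)^-2 = +1.
v=17: a=17^-6·(≡11), b=17^-4·(≡15) mod 17; (11|17)=-1, (15|17)=+1; (−1)^{-6·-4·8}·(-1)^-4·(+1)^-6 = +1.
v=13: a=13^2·(≡6), b=13^0·(≡2) mod 13; (6|13)=-1, (2|13)=-1; (−1)^{2·0·6}·(-1)^0·(-1)^2 = +1.
v=5: a=5^0·(≡4), b=5^1·(≡3) mod 5; (4|5)=+1, (3|5)=-1; (−1)^{0·1·2}·(+1)^1·(-1)^0 = +1.
v=3: a=3^2·(≡2), b=3^0·(≡2) mod 3; (2|3)=-1, (2|3)=-1; (−1)^{2·0·1}·(-1)^0·(-1)^2 = +1.
v=∞: -46 < 0 and -115 < 0  ⇒  (a,b)_∞ = -1.
(-46, -115 / ℚ) ramifies at {2, ∞}: a division algebra.

[2, inf]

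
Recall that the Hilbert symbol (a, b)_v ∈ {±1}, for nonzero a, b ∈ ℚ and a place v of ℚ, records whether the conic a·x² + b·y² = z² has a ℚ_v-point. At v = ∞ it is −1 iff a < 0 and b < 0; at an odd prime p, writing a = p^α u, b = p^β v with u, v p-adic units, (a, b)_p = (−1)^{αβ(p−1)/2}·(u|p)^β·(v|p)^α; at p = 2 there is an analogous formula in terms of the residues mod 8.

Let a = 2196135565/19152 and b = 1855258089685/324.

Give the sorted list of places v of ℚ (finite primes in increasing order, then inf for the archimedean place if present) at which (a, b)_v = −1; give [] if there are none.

[5, 13]

Mod squares: a ≡ 11305, b ≡ 146965. Check v ∈ {∞, 2, 3, 5, 7, 11, 13, 17, 19, 23}.
v=∞: 11305 > 0 and 146965 > 0  ⇒  (a,b)_∞ = +1.
v=3: a=3^-2·(≡1), b=3^-4·(≡1) mod 3; (1|3)=+1, (1|3)=+1; (−1)^{-2·-4·1}·(+1)^-4·(+1)^-2 = +1.
v=17: a=17^3·(≡16), b=17^3·(≡4) mod 17; (16|17)=+1, (4|17)=+1; (−1)^{3·3·8}·(+1)^3·(+1)^3 = +1.
v=7: a=7^-1·(≡6), b=7^1·(≡2) mod 7; (6|7)=-1, (2|7)=+1; (−1)^{-1·1·3}·(-1)^1·(+1)^-1 = +1.
v=5: a=5^1·(≡4), b=5^1·(≡3) mod 5; (4|5)=+1, (3|5)=-1; (−1)^{1·1·2}·(+1)^1·(-1)^1 = -1.
v=13: a=13^2·(≡11), b=13^1·(≡2) mod 13; (11|13)=-1, (2|13)=-1; (−1)^{2·1·6}·(-1)^1·(-1)^2 = -1.
v=23: a=23^2·(≡12), b=23^0·(≡8) mod 23; (12|23)=+1, (8|23)=+1; (−1)^{2·0·11}·(+1)^0·(+1)^2 = +1.
v=11: a=11^0·(≡8), b=11^2·(≡5) mod 11; (8|11)=-1, (5|11)=+1; (−1)^{0·2·5}·(-1)^2·(+1)^0 = +1.
v=19: a=19^-1·(≡7), b=19^3·(≡18) mod 19; (7|19)=+1, (18|19)=-1; (−1)^{-1·3·9}·(+1)^3·(-1)^-1 = +1.
v=2: v_2(a)=-4, v_2(b)=-2; units ≡ 1, 5 (mod 8); ε·ε+αω+βω = 0·0+-4·1+-2·0 ≡ 0  ⇒  (a,b)_2 = +1.
Ram(11305, 146965) = {5, 13}; no ℚ_5-point on the conic.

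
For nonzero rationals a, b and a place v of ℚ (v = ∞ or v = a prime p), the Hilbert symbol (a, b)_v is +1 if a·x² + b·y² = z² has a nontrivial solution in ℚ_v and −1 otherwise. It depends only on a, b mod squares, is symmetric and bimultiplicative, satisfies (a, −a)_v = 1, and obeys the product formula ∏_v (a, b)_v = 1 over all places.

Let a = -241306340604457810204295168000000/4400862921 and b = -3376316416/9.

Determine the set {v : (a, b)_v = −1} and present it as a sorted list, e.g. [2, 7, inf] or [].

[2, 11, 19, inf]

(a, b) ≡ (-323, -206074) mod (ℚ^×)²; places V = {2, 3, 5, 7, 11, 13, 17, 19, 29, ∞}.
(a,b)_29: α=2, u≡5; β=1, v≡13 (mod 29); (5|29)=+1, (13|29)=+1; sign (−1)^0·+1^1·+1^2 = +1.
(a,b)_∞: sgn(-323)=−, sgn(-206074)=−, so -1.
(a,b)_5: α=6, u≡3; β=0, v≡1 (mod 5); (3|5)=-1, (1|5)=+1; sign (−1)^0·-1^0·+1^6 = +1.
(a,b)_2: α=52, β=15; u≡5, v≡3 (mod 8); ε(u)ε(v)=0·1, αω(v)=52·1, βω(u)=15·1; sum ≡ 1  ⇒  -1.
(a,b)_17: α=3, u≡15; β=1, v≡8 (mod 17); (15|17)=+1, (8|17)=+1; sign (−1)^0·+1^1·+1^3 = +1.
(a,b)_11: α=2, u≡6; β=1, v≡8 (mod 11); (6|11)=-1, (8|11)=-1; sign (−1)^0·-1^1·-1^2 = -1.
(a,b)_13: α=-2, u≡2; β=0, v≡11 (mod 13); (2|13)=-1, (11|13)=-1; sign (−1)^0·-1^0·-1^-2 = +1.
(a,b)_19: α=3, u≡3; β=1, v≡2 (mod 19); (3|19)=-1, (2|19)=-1; sign (−1)^1·-1^1·-1^3 = -1.
(a,b)_7: α=-2, u≡3; β=0, v≡5 (mod 7); (3|7)=-1, (5|7)=-1; sign (−1)^0·-1^0·-1^-2 = +1.
(a,b)_3: α=-12, u≡1; β=-2, v≡2 (mod 3); (1|3)=+1, (2|3)=-1; sign (−1)^0·+1^-2·-1^-12 = +1.
|Ram(-323, -206074)| = 4, even; anisotropic at {2, 11, 19, ∞}.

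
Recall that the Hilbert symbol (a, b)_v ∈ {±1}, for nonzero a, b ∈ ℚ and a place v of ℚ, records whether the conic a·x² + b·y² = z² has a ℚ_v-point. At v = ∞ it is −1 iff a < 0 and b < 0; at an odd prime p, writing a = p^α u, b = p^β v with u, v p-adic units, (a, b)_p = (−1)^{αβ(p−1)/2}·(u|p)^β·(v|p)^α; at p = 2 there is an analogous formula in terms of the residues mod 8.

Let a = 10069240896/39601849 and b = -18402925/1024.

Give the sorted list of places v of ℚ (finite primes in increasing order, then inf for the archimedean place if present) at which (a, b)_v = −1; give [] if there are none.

(a, b) ≡ (6721, -736117) mod (ℚ^×)²; places V = {2, 3, 5, 7, 11, 13, 17, 19, 29, 31, 43, 47, 53, ∞}.
(a,b)_47: α=1, u≡21; β=0, v≡31 (mod 47); (21|47)=+1, (31|47)=-1; sign (−1)^0·+1^0·-1^1 = -1.
(a,b)_∞: sgn(6721)=+, sgn(-736117)=−, so +1.
(a,b)_13: α=1, u≡1; β=0, v≡7 (mod 13); (1|13)=+1, (7|13)=-1; sign (−1)^0·+1^0·-1^1 = -1.
(a,b)_31: α=-2, u≡20; β=0, v≡8 (mod 31); (20|31)=+1, (8|31)=+1; sign (−1)^0·+1^0·+1^-2 = +1.
(a,b)_7: α=-2, u≡4; β=0, v≡6 (mod 7); (4|7)=+1, (6|7)=-1; sign (−1)^0·+1^0·-1^-2 = +1.
(a,b)_53: α=0, u≡9; β=1, v≡33 (mod 53); (9|53)=+1, (33|53)=-1; sign (−1)^0·+1^1·-1^0 = +1.
(a,b)_11: α=1, u≡10; β=0, v≡9 (mod 11); (10|11)=-1, (9|11)=+1; sign (−1)^0·-1^0·+1^1 = +1.
(a,b)_5: α=0, u≡4; β=2, v≡2 (mod 5); (4|5)=+1, (2|5)=-1; sign (−1)^0·+1^2·-1^0 = +1.
(a,b)_17: α=2, u≡5; β=1, v≡13 (mod 17); (5|17)=-1, (13|17)=+1; sign (−1)^0·-1^1·+1^2 = -1.
(a,b)_2: α=6, β=-10; u≡1, v≡3 (mod 8); ε(u)ε(v)=0·1, αω(v)=6·1, βω(u)=-10·0; sum ≡ 0  ⇒  +1.
(a,b)_3: α=4, u≡1; β=0, v≡2 (mod 3); (1|3)=+1, (2|3)=-1; sign (−1)^0·+1^0·-1^4 = +1.
(a,b)_43: α=0, u≡4; β=1, v≡21 (mod 43); (4|43)=+1, (21|43)=+1; sign (−1)^0·+1^1·+1^0 = +1.
(a,b)_29: α=-2, u≡7; β=0, v≡27 (mod 29); (7|29)=+1, (27|29)=-1; sign (−1)^0·+1^0·-1^-2 = +1.
(a,b)_19: α=0, u≡18; β=1, v≡6 (mod 19); (18|19)=-1, (6|19)=+1; sign (−1)^0·-1^1·+1^0 = -1.
Ram(6721, -736117) = {13, 17, 19, 47}; no ℚ_13-point on the conic.

[13, 17, 19, 47]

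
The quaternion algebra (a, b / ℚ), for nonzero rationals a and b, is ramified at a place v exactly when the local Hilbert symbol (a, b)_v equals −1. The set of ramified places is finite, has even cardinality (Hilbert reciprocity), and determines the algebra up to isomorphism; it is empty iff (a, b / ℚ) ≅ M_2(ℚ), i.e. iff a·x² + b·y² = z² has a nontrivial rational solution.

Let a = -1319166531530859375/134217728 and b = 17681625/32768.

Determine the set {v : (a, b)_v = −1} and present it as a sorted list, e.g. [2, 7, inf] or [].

(a, b) ≡ (-62, 930) mod (ℚ^×)²; places V = {2, 3, 5, 7, 13, 31, ∞}.
(a,b)_∞: sgn(-62)=−, sgn(930)=+, so +1.
(a,b)_2: α=-27, β=-15; u≡1, v≡1 (mod 8); ε(u)ε(v)=0·0, αω(v)=-27·0, βω(u)=-15·0; sum ≡ 0  ⇒  +1.
(a,b)_3: α=4, u≡1; β=3, v≡1 (mod 3); (1|3)=+1, (1|3)=+1; sign (−1)^0·+1^3·+1^4 = +1.
(a,b)_13: α=4, u≡9; β=2, v≡5 (mod 13); (9|13)=+1, (5|13)=-1; sign (−1)^0·+1^2·-1^4 = +1.
(a,b)_31: α=3, u≡15; β=1, v≡6 (mod 31); (15|31)=-1, (6|31)=-1; sign (−1)^1·-1^1·-1^3 = -1.
(a,b)_5: α=8, u≡2; β=3, v≡1 (mod 5); (2|5)=-1, (1|5)=+1; sign (−1)^0·-1^3·+1^8 = -1.
(a,b)_7: α=2, u≡2; β=0, v≡3 (mod 7); (2|7)=+1, (3|7)=-1; sign (−1)^0·+1^0·-1^2 = +1.
Ram(-62, 930) = {5, 31}; no ℚ_5-point on the conic.

[5, 31]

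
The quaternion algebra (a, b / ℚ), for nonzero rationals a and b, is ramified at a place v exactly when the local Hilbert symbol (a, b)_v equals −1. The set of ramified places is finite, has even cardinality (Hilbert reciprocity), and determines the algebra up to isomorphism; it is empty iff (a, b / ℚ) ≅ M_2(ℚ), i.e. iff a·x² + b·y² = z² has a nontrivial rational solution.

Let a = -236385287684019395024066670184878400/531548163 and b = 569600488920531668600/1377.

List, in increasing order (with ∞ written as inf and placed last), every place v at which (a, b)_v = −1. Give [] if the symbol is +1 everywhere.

(a, b) ≡ (-164703, 32062) mod (ℚ^×)²; places V = {2, 3, 5, 7, 11, 13, 17, 23, 29, 31, 41, ∞}.
(a,b)_29: α=-2, u≡27; β=0, v≡12 (mod 29); (27|29)=-1, (12|29)=-1; sign (−1)^0·-1^0·-1^-2 = +1.
(a,b)_31: α=3, u≡19; β=2, v≡9 (mod 31); (19|31)=+1, (9|31)=+1; sign (−1)^0·+1^2·+1^3 = +1.
(a,b)_7: α=7, u≡6; β=4, v≡2 (mod 7); (6|7)=-1, (2|7)=+1; sign (−1)^0·-1^4·+1^7 = +1.
(a,b)_2: α=6, β=3; u≡1, v≡7 (mod 8); ε(u)ε(v)=0·1, αω(v)=6·0, βω(u)=3·0; sum ≡ 0  ⇒  +1.
(a,b)_17: α=-2, u≡6; β=-1, v≡8 (mod 17); (6|17)=-1, (8|17)=+1; sign (−1)^0·-1^-1·+1^-2 = -1.
(a,b)_∞: sgn(-164703)=−, sgn(32062)=+, so +1.
(a,b)_23: α=5, u≡10; β=3, v≡21 (mod 23); (10|23)=-1, (21|23)=-1; sign (−1)^1·-1^3·-1^5 = -1.
(a,b)_41: α=2, u≡15; β=1, v≡30 (mod 41); (15|41)=-1, (30|41)=-1; sign (−1)^0·-1^1·-1^2 = -1.
(a,b)_5: α=2, u≡3; β=2, v≡2 (mod 5); (3|5)=-1, (2|5)=-1; sign (−1)^0·-1^2·-1^2 = +1.
(a,b)_11: α=7, u≡3; β=4, v≡10 (mod 11); (3|11)=+1, (10|11)=-1; sign (−1)^0·+1^4·-1^7 = -1.
(a,b)_13: α=4, u≡8; β=2, v≡3 (mod 13); (8|13)=-1, (3|13)=+1; sign (−1)^0·-1^2·+1^4 = +1.
(a,b)_3: α=-7, u≡2; β=-4, v≡1 (mod 3); (2|3)=-1, (1|3)=+1; sign (−1)^0·-1^-4·+1^-7 = +1.
Ram(-164703, 32062) = {11, 17, 23, 41}; no ℚ_11-point on the conic.

[11, 17, 23, 41]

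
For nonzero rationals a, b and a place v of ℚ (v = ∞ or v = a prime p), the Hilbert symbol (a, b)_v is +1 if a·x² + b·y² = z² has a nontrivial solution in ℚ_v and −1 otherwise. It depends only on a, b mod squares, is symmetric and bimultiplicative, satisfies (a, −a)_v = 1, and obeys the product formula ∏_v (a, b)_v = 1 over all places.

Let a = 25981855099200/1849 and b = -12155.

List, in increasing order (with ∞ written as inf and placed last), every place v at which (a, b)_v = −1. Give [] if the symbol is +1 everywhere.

[5, 11]

(a, b) ≡ (13, -12155) mod (ℚ^×)²; places V = {2, 3, 5, 7, 11, 13, 17, 43, ∞}.
(a,b)_∞: sgn(13)=+, sgn(-12155)=−, so +1.
(a,b)_7: α=2, u≡5; β=0, v≡4 (mod 7); (5|7)=-1, (4|7)=+1; sign (−1)^0·-1^0·+1^2 = +1.
(a,b)_11: α=2, u≡10; β=1, v≡6 (mod 11); (10|11)=-1, (6|11)=-1; sign (−1)^0·-1^1·-1^2 = -1.
(a,b)_2: α=6, β=0; u≡5, v≡5 (mod 8); ε(u)ε(v)=0·0, αω(v)=6·1, βω(u)=0·1; sum ≡ 0  ⇒  +1.
(a,b)_3: α=6, u≡1; β=0, v≡1 (mod 3); (1|3)=+1, (1|3)=+1; sign (−1)^0·+1^0·+1^6 = +1.
(a,b)_13: α=1, u≡1; β=1, v≡1 (mod 13); (1|13)=+1, (1|13)=+1; sign (−1)^0·+1^1·+1^1 = +1.
(a,b)_43: α=-2, u≡21; β=0, v≡14 (mod 43); (21|43)=+1, (14|43)=+1; sign (−1)^0·+1^0·+1^-2 = +1.
(a,b)_17: α=2, u≡16; β=1, v≡16 (mod 17); (16|17)=+1, (16|17)=+1; sign (−1)^0·+1^1·+1^2 = +1.
(a,b)_5: α=2, u≡2; β=1, v≡4 (mod 5); (2|5)=-1, (4|5)=+1; sign (−1)^0·-1^1·+1^2 = -1.
Ram(13, -12155) = {5, 11}; no ℚ_5-point on the conic.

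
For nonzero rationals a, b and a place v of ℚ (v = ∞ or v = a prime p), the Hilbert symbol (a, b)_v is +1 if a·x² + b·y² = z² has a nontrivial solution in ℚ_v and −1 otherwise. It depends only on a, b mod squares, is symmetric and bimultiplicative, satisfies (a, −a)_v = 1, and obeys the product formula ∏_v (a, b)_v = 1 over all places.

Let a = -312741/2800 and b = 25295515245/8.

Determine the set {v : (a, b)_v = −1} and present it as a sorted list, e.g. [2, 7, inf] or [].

[2, 3, 5, 7, 13, 17]

Mod squares: a ≡ -3003, b ≡ 5610. Check v ∈ {∞, 2, 3, 5, 7, 11, 13, 17}.
v=11: a=11^1·(≡8), b=11^3·(≡1) mod 11; (8|11)=-1, (1|11)=+1; (−1)^{1·3·5}·(-1)^3·(+1)^1 = +1.
v=7: a=7^-1·(≡5), b=7^2·(≡6) mod 7; (5|7)=-1, (6|7)=-1; (−1)^{-1·2·3}·(-1)^2·(-1)^-1 = -1.
v=3: a=3^7·(≡1), b=3^3·(≡1) mod 3; (1|3)=+1, (1|3)=+1; (−1)^{7·3·1}·(+1)^3·(+1)^7 = -1.
v=13: a=13^1·(≡9), b=13^2·(≡8) mod 13; (9|13)=+1, (8|13)=-1; (−1)^{1·2·6}·(+1)^2·(-1)^1 = -1.
v=2: v_2(a)=-4, v_2(b)=-3; units ≡ 5, 5 (mod 8); ε·ε+αω+βω = 0·0+-4·1+-3·1 ≡ 1  ⇒  (a,b)_2 = -1.
v=17: a=17^0·(≡12), b=17^1·(≡3) mod 17; (12|17)=-1, (3|17)=-1; (−1)^{0·1·8}·(-1)^1·(-1)^0 = -1.
v=5: a=5^-2·(≡2), b=5^1·(≡3) mod 5; (2|5)=-1, (3|5)=-1; (−1)^{-2·1·2}·(-1)^1·(-1)^-2 = -1.
v=∞: -3003 < 0 and 5610 > 0  ⇒  (a,b)_∞ = +1.
Ram(-3003, 5610) = {2, 3, 5, 7, 13, 17}; no ℚ_2-point on the conic.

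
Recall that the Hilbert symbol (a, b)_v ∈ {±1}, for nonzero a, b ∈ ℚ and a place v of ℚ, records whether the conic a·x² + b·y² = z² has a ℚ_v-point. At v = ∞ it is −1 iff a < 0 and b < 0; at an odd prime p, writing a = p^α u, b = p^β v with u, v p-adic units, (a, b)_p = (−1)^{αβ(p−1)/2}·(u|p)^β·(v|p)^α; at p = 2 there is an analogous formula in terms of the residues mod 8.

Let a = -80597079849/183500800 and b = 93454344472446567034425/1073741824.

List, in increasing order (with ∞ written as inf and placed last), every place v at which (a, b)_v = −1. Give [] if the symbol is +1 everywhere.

Mod squares: a ≡ -106743, b ≡ 57. Check v ∈ {∞, 2, 3, 5, 7, 11, 13, 17, 19, 23}.
v=19: a=19^2·(≡15), b=19^3·(≡13) mod 19; (15|19)=-1, (13|19)=-1; (−1)^{2·3·9}·(-1)^3·(-1)^2 = -1.
v=23: a=23^1·(≡11), b=23^2·(≡10) mod 23; (11|23)=-1, (10|23)=-1; (−1)^{1·2·11}·(-1)^2·(-1)^1 = -1.
v=∞: -106743 < 0 and 57 > 0  ⇒  (a,b)_∞ = +1.
v=17: a=17^1·(≡11), b=17^2·(≡7) mod 17; (11|17)=-1, (7|17)=-1; (−1)^{1·2·8}·(-1)^2·(-1)^1 = -1.
v=13: a=13^1·(≡7), b=13^2·(≡8) mod 13; (7|13)=-1, (8|13)=-1; (−1)^{1·2·6}·(-1)^2·(-1)^1 = -1.
v=7: a=7^-1·(≡4), b=7^2·(≡1) mod 7; (4|7)=+1, (1|7)=+1; (−1)^{-1·2·3}·(+1)^2·(+1)^-1 = +1.
v=3: a=3^1·(≡2), b=3^5·(≡1) mod 3; (2|3)=-1, (1|3)=+1; (−1)^{1·5·1}·(-1)^5·(+1)^1 = +1.
v=11: a=11^4·(≡5), b=11^6·(≡2) mod 11; (5|11)=+1, (2|11)=-1; (−1)^{4·6·5}·(+1)^6·(-1)^4 = +1.
v=5: a=5^-2·(≡3), b=5^2·(≡3) mod 5; (3|5)=-1, (3|5)=-1; (−1)^{-2·2·2}·(-1)^2·(-1)^-2 = +1.
v=2: v_2(a)=-20, v_2(b)=-30; units ≡ 1, 1 (mod 8); ε·ε+αω+βω = 0·0+-20·0+-30·0 ≡ 0  ⇒  (a,b)_2 = +1.
|Ram(-106743, 57)| = 4, even; anisotropic at {13, 17, 19, 23}.

[13, 17, 19, 23]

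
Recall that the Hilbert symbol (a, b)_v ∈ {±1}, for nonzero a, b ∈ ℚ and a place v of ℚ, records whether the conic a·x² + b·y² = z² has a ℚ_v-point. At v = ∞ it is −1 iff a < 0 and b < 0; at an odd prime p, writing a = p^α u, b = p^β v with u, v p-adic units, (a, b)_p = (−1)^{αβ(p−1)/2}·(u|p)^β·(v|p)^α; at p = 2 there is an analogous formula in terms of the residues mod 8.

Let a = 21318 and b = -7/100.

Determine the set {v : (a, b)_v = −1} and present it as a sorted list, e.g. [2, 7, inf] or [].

Mod squares: a ≡ 21318, b ≡ -7. Check v ∈ {∞, 2, 3, 5, 7, 11, 17, 19}.
v=7: a=7^0·(≡3), b=7^1·(≡3) mod 7; (3|7)=-1, (3|7)=-1; (−1)^{0·1·3}·(-1)^1·(-1)^0 = -1.
v=∞: 21318 > 0 and -7 < 0  ⇒  (a,b)_∞ = +1.
v=3: a=3^1·(≡2), b=3^0·(≡2) mod 3; (2|3)=-1, (2|3)=-1; (−1)^{1·0·1}·(-1)^0·(-1)^1 = -1.
v=19: a=19^1·(≡1), b=19^0·(≡10) mod 19; (1|19)=+1, (10|19)=-1; (−1)^{1·0·9}·(+1)^0·(-1)^1 = -1.
v=11: a=11^1·(≡2), b=11^0·(≡4) mod 11; (2|11)=-1, (4|11)=+1; (−1)^{1·0·5}·(-1)^0·(+1)^1 = +1.
v=5: a=5^0·(≡3), b=5^-2·(≡2) mod 5; (3|5)=-1, (2|5)=-1; (−1)^{0·-2·2}·(-1)^-2·(-1)^0 = +1.
v=17: a=17^1·(≡13), b=17^0·(≡12) mod 17; (13|17)=+1, (12|17)=-1; (−1)^{1·0·8}·(+1)^0·(-1)^1 = -1.
v=2: v_2(a)=1, v_2(b)=-2; units ≡ 3, 1 (mod 8); ε·ε+αω+βω = 1·0+1·0+-2·1 ≡ 0  ⇒  (a,b)_2 = +1.
(21318, -7 / ℚ) ramifies at {3, 7, 17, 19}: a division algebra.

[3, 7, 17, 19]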